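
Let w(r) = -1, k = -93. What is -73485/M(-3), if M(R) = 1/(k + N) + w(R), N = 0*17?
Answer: 6834105/94 ≈ 72703.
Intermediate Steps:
N = 0
M(R) = -94/93 (M(R) = 1/(-93 + 0) - 1 = 1/(-93) - 1 = -1/93 - 1 = -94/93)
-73485/M(-3) = -73485/(-94/93) = -73485*(-93/94) = 6834105/94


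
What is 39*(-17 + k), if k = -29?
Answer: -1794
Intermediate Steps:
39*(-17 + k) = 39*(-17 - 29) = 39*(-46) = -1794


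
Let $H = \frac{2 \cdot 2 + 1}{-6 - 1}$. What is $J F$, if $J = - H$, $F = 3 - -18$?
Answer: $15$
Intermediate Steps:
$F = 21$ ($F = 3 + 18 = 21$)
$H = - \frac{5}{7}$ ($H = \frac{4 + 1}{-7} = 5 \left(- \frac{1}{7}\right) = - \frac{5}{7} \approx -0.71429$)
$J = \frac{5}{7}$ ($J = \left(-1\right) \left(- \frac{5}{7}\right) = \frac{5}{7} \approx 0.71429$)
$J F = \frac{5}{7} \cdot 21 = 15$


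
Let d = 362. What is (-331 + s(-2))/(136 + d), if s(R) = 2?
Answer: -329/498 ≈ -0.66064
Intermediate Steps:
(-331 + s(-2))/(136 + d) = (-331 + 2)/(136 + 362) = -329/498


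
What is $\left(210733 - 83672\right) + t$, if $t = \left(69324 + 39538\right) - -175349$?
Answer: $411272$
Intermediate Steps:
$t = 284211$ ($t = 108862 + 175349 = 284211$)
$\left(210733 - 83672\right) + t = \left(210733 - 83672\right) + 284211 = 127061 + 284211 = 411272$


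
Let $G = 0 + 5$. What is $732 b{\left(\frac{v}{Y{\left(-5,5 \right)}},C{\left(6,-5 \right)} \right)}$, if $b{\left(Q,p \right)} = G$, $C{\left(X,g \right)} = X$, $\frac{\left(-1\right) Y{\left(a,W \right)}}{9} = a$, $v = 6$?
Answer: $3660$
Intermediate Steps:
$Y{\left(a,W \right)} = - 9 a$
$G = 5$
$b{\left(Q,p \right)} = 5$
$732 b{\left(\frac{v}{Y{\left(-5,5 \right)}},C{\left(6,-5 \right)} \right)} = 732 \cdot 5 = 3660$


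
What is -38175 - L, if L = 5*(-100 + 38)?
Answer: -37865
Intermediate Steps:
L = -310 (L = 5*(-62) = -310)
-38175 - L = -38175 - 1*(-310) = -38175 + 310 = -37865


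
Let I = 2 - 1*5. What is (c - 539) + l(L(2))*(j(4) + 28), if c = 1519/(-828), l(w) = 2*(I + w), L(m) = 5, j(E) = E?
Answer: -341827/828 ≈ -412.83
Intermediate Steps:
I = -3 (I = 2 - 5 = -3)
l(w) = -6 + 2*w (l(w) = 2*(-3 + w) = -6 + 2*w)
c = -1519/828 (c = 1519*(-1/828) = -1519/828 ≈ -1.8345)
(c - 539) + l(L(2))*(j(4) + 28) = (-1519/828 - 539) + (-6 + 2*5)*(4 + 28) = -447811/828 + (-6 + 10)*32 = -447811/828 + 4*32 = -447811/828 + 128 = -341827/828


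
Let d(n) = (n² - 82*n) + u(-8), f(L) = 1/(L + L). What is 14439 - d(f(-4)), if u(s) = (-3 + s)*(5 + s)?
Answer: 921327/64 ≈ 14396.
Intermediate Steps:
f(L) = 1/(2*L)
d(n) = 33 + n² - 82*n (d(n) = (n² - 82*n) + (-15 + (-8)² + 2*(-8)) = (n² - 82*n) + (-15 + 64 - 16) = (n² - 82*n) + 33 = 33 + n² - 82*n)
14439 - d(f(-4)) = 14439 - (33 + ((½)/(-4))² - 41/(-4)) = 14439 - (33 + ((½)*(-¼))² - 41*(-1)/4) = 14439 - (33 + (-⅛)² - 82*(-⅛)) = 14439 - (33 + 1/64 + 41/4) = 14439 - 1*2769/64 = 14439 - 2769/64 = 921327/64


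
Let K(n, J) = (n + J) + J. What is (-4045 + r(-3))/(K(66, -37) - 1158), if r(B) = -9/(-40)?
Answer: 161791/46640 ≈ 3.4689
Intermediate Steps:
r(B) = 9/40 (r(B) = -9*(-1/40) = 9/40)
K(n, J) = n + 2*J (K(n, J) = (J + n) + J = n + 2*J)
(-4045 + r(-3))/(K(66, -37) - 1158) = (-4045 + 9/40)/((66 + 2*(-37)) - 1158) = -161791/(40*((66 - 74) - 1158)) = -161791/(40*(-8 - 1158)) = -161791/40/(-1166) = -161791/40*(-1/1166) = 161791/46640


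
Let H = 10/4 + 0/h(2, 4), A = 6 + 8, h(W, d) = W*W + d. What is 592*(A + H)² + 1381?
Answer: 162553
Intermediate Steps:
h(W, d) = d + W² (h(W, d) = W² + d = d + W²)
A = 14
H = 5/2 (H = 10/4 + 0/(4 + 2²) = 10*(¼) + 0/(4 + 4) = 5/2 + 0/8 = 5/2 + 0*(⅛) = 5/2 + 0 = 5/2 ≈ 2.5000)
592*(A + H)² + 1381 = 592*(14 + 5/2)² + 1381 = 592*(33/2)² + 1381 = 592*(1089/4) + 1381 = 161172 + 1381 = 162553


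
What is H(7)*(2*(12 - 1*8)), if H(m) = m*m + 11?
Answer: 480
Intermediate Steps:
H(m) = 11 + m² (H(m) = m² + 11 = 11 + m²)
H(7)*(2*(12 - 1*8)) = (11 + 7²)*(2*(12 - 1*8)) = (11 + 49)*(2*(12 - 8)) = 60*(2*4) = 60*8 = 480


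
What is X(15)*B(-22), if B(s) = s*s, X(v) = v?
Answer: 7260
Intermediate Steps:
B(s) = s**2
X(15)*B(-22) = 15*(-22)**2 = 15*484 = 7260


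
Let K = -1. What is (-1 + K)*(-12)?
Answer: 24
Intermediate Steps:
(-1 + K)*(-12) = (-1 - 1)*(-12) = -2*(-12) = 24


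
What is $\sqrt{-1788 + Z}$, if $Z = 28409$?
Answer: $\sqrt{26621} \approx 163.16$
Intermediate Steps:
$\sqrt{-1788 + Z} = \sqrt{-1788 + 28409} = \sqrt{26621}$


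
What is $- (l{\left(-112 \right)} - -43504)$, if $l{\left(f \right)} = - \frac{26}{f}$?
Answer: $- \frac{2436237}{56} \approx -43504.0$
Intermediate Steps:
$- (l{\left(-112 \right)} - -43504) = - (- \frac{26}{-112} - -43504) = - (\left(-26\right) \left(- \frac{1}{112}\right) + 43504) = - (\frac{13}{56} + 43504) = \left(-1\right) \frac{2436237}{56} = - \frac{2436237}{56}$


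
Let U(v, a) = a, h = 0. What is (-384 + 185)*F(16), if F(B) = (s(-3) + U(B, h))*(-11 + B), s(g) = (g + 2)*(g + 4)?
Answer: 995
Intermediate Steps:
s(g) = (2 + g)*(4 + g)
F(B) = 11 - B (F(B) = ((8 + (-3)² + 6*(-3)) + 0)*(-11 + B) = ((8 + 9 - 18) + 0)*(-11 + B) = (-1 + 0)*(-11 + B) = -(-11 + B) = 11 - B)
(-384 + 185)*F(16) = (-384 + 185)*(11 - 1*16) = -199*(11 - 16) = -199*(-5) = 995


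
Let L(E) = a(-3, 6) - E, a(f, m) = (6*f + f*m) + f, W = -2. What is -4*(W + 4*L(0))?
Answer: 632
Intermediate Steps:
a(f, m) = 7*f + f*m
L(E) = -39 - E (L(E) = -3*(7 + 6) - E = -3*13 - E = -39 - E)
-4*(W + 4*L(0)) = -4*(-2 + 4*(-39 - 1*0)) = -4*(-2 + 4*(-39 + 0)) = -4*(-2 + 4*(-39)) = -4*(-2 - 156) = -4*(-158) = 632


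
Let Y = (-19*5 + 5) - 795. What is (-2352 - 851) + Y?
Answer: -4088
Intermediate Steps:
Y = -885 (Y = (-95 + 5) - 795 = -90 - 795 = -885)
(-2352 - 851) + Y = (-2352 - 851) - 885 = -3203 - 885 = -4088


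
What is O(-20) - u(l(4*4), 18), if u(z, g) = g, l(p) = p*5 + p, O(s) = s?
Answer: -38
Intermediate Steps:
l(p) = 6*p (l(p) = 5*p + p = 6*p)
O(-20) - u(l(4*4), 18) = -20 - 1*18 = -20 - 18 = -38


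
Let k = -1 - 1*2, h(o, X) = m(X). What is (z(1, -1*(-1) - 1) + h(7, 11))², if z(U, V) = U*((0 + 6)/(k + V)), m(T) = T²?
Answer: 14161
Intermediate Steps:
h(o, X) = X²
k = -3 (k = -1 - 2 = -3)
z(U, V) = 6*U/(-3 + V) (z(U, V) = U*((0 + 6)/(-3 + V)) = U*(6/(-3 + V)) = 6*U/(-3 + V))
(z(1, -1*(-1) - 1) + h(7, 11))² = (6*1/(-3 + (-1*(-1) - 1)) + 11²)² = (6*1/(-3 + (1 - 1)) + 121)² = (6*1/(-3 + 0) + 121)² = (6*1/(-3) + 121)² = (6*1*(-⅓) + 121)² = (-2 + 121)² = 119² = 14161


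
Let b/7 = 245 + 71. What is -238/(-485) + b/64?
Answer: 272013/7760 ≈ 35.053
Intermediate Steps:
b = 2212 (b = 7*(245 + 71) = 7*316 = 2212)
-238/(-485) + b/64 = -238/(-485) + 2212/64 = -238*(-1/485) + 2212*(1/64) = 238/485 + 553/16 = 272013/7760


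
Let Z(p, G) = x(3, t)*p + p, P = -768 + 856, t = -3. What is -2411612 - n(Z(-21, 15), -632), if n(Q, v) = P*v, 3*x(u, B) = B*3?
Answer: -2355996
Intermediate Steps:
x(u, B) = B (x(u, B) = (B*3)/3 = (3*B)/3 = B)
P = 88
Z(p, G) = -2*p (Z(p, G) = -3*p + p = -2*p)
n(Q, v) = 88*v
-2411612 - n(Z(-21, 15), -632) = -2411612 - 88*(-632) = -2411612 - 1*(-55616) = -2411612 + 55616 = -2355996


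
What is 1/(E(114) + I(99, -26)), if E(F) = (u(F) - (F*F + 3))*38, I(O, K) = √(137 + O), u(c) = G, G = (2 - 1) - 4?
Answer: -123519/61027773385 - √59/122055546770 ≈ -2.0240e-6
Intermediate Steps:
G = -3 (G = 1 - 4 = -3)
u(c) = -3
E(F) = -228 - 38*F² (E(F) = (-3 - (F*F + 3))*38 = (-3 - (F² + 3))*38 = (-3 - (3 + F²))*38 = (-3 + (-3 - F²))*38 = (-6 - F²)*38 = -228 - 38*F²)
1/(E(114) + I(99, -26)) = 1/((-228 - 38*114²) + √(137 + 99)) = 1/((-228 - 38*12996) + √236) = 1/((-228 - 493848) + 2*√59) = 1/(-494076 + 2*√59)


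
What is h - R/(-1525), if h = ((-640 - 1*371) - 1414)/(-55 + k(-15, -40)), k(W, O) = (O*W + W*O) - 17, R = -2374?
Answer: -6375997/1720200 ≈ -3.7065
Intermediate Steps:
k(W, O) = -17 + 2*O*W (k(W, O) = (O*W + O*W) - 17 = 2*O*W - 17 = -17 + 2*O*W)
h = -2425/1128 (h = ((-640 - 1*371) - 1414)/(-55 + (-17 + 2*(-40)*(-15))) = ((-640 - 371) - 1414)/(-55 + (-17 + 1200)) = (-1011 - 1414)/(-55 + 1183) = -2425/1128 ≈ -2.1498)
h - R/(-1525) = -2425/1128 - (-2374)/(-1525) = -2425/1128 - (-2374)*(-1)/1525 = -2425/1128 - 1*2374/1525 = -2425/1128 - 2374/1525 = -6375997/1720200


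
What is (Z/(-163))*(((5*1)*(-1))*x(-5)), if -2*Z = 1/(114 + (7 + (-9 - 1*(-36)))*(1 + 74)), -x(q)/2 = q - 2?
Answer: -35/434232 ≈ -8.0602e-5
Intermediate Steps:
x(q) = 4 - 2*q (x(q) = -2*(q - 2) = -2*(-2 + q) = 4 - 2*q)
Z = -1/5328 (Z = -1/(2*(114 + (7 + (-9 - 1*(-36)))*(1 + 74))) = -1/(2*(114 + (7 + (-9 + 36))*75)) = -1/(2*(114 + (7 + 27)*75)) = -1/(2*(114 + 34*75)) = -1/(2*(114 + 2550)) = -1/2/2664 = -1/2*1/2664 = -1/5328 ≈ -0.00018769)
(Z/(-163))*(((5*1)*(-1))*x(-5)) = (-1/5328/(-163))*(((5*1)*(-1))*(4 - 2*(-5))) = (-1/5328*(-1/163))*((5*(-1))*(4 + 10)) = (-5*14)/868464 = (1/868464)*(-70) = -35/434232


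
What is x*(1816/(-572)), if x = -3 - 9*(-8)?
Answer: -31326/143 ≈ -219.06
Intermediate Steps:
x = 69 (x = -3 + 72 = 69)
x*(1816/(-572)) = 69*(1816/(-572)) = 69*(1816*(-1/572)) = 69*(-454/143) = -31326/143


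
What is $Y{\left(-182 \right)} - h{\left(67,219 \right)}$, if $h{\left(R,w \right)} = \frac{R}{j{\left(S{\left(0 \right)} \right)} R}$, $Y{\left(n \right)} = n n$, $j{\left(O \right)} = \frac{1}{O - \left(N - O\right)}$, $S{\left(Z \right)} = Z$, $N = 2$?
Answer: $33126$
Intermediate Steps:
$j{\left(O \right)} = \frac{1}{-2 + 2 O}$ ($j{\left(O \right)} = \frac{1}{O + \left(O - 2\right)} = \frac{1}{O + \left(-2 + O\right)} = \frac{1}{-2 + 2 O}$)
$Y{\left(n \right)} = n^{2}$
$h{\left(R,w \right)} = -2$ ($h{\left(R,w \right)} = \frac{R}{\frac{1}{2 \left(-1 + 0\right)} R} = \frac{R}{\frac{1}{2 \left(-1\right)} R} = \frac{R}{\frac{1}{2} \left(-1\right) R} = \frac{R}{\left(- \frac{1}{2}\right) R} = R \left(- \frac{2}{R}\right) = -2$)
$Y{\left(-182 \right)} - h{\left(67,219 \right)} = \left(-182\right)^{2} - -2 = 33124 + 2 = 33126$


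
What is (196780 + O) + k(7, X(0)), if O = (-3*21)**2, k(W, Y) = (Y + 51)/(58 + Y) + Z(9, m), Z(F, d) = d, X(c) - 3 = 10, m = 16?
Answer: 14254379/71 ≈ 2.0077e+5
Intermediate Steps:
X(c) = 13 (X(c) = 3 + 10 = 13)
k(W, Y) = 16 + (51 + Y)/(58 + Y) (k(W, Y) = (Y + 51)/(58 + Y) + 16 = (51 + Y)/(58 + Y) + 16 = 16 + (51 + Y)/(58 + Y))
O = 3969 (O = (-63)**2 = 3969)
(196780 + O) + k(7, X(0)) = (196780 + 3969) + (979 + 17*13)/(58 + 13) = 200749 + (979 + 221)/71 = 200749 + (1/71)*1200 = 200749 + 1200/71 = 14254379/71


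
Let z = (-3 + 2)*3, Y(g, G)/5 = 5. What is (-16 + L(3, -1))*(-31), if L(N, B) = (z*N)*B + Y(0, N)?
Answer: -558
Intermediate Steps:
Y(g, G) = 25 (Y(g, G) = 5*5 = 25)
z = -3 (z = -1*3 = -3)
L(N, B) = 25 - 3*B*N (L(N, B) = (-3*N)*B + 25 = -3*B*N + 25 = 25 - 3*B*N)
(-16 + L(3, -1))*(-31) = (-16 + (25 - 3*(-1)*3))*(-31) = (-16 + (25 + 9))*(-31) = (-16 + 34)*(-31) = 18*(-31) = -558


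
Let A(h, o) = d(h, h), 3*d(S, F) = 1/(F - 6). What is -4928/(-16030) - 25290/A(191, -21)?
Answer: -16071162398/1145 ≈ -1.4036e+7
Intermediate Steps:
d(S, F) = 1/(3*(-6 + F)) (d(S, F) = 1/(3*(F - 6)) = 1/(3*(-6 + F)))
A(h, o) = 1/(3*(-6 + h))
-4928/(-16030) - 25290/A(191, -21) = -4928/(-16030) - 25290/(1/(3*(-6 + 191))) = -4928*(-1/16030) - 25290/((1/3)/185) = 352/1145 - 25290/((1/3)*(1/185)) = 352/1145 - 25290/1/555 = 352/1145 - 25290*555 = 352/1145 - 14035950 = -16071162398/1145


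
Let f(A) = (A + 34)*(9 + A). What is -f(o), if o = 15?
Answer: -1176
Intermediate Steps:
f(A) = (9 + A)*(34 + A) (f(A) = (34 + A)*(9 + A) = (9 + A)*(34 + A))
-f(o) = -(306 + 15² + 43*15) = -(306 + 225 + 645) = -1*1176 = -1176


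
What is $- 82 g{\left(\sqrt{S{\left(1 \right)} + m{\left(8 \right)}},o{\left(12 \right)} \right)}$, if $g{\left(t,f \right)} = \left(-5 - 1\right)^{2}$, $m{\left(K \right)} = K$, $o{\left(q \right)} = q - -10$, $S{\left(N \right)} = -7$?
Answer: $-2952$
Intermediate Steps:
$o{\left(q \right)} = 10 + q$ ($o{\left(q \right)} = q + 10 = 10 + q$)
$g{\left(t,f \right)} = 36$ ($g{\left(t,f \right)} = \left(-6\right)^{2} = 36$)
$- 82 g{\left(\sqrt{S{\left(1 \right)} + m{\left(8 \right)}},o{\left(12 \right)} \right)} = \left(-82\right) 36 = -2952$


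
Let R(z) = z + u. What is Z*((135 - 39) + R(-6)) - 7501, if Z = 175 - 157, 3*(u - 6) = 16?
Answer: -5677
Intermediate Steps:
u = 34/3 (u = 6 + (⅓)*16 = 6 + 16/3 = 34/3 ≈ 11.333)
Z = 18
R(z) = 34/3 + z (R(z) = z + 34/3 = 34/3 + z)
Z*((135 - 39) + R(-6)) - 7501 = 18*((135 - 39) + (34/3 - 6)) - 7501 = 18*(96 + 16/3) - 7501 = 18*(304/3) - 7501 = 1824 - 7501 = -5677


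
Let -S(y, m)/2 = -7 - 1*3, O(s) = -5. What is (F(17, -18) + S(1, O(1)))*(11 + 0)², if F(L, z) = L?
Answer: 4477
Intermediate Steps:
S(y, m) = 20 (S(y, m) = -2*(-7 - 1*3) = -2*(-7 - 3) = -2*(-10) = 20)
(F(17, -18) + S(1, O(1)))*(11 + 0)² = (17 + 20)*(11 + 0)² = 37*11² = 37*121 = 4477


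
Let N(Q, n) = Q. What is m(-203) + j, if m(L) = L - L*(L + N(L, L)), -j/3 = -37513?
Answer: 29918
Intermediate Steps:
j = 112539 (j = -3*(-37513) = 112539)
m(L) = L - 2*L**2 (m(L) = L - L*(L + L) = L - L*2*L = L - 2*L**2)
m(-203) + j = -203*(1 - 2*(-203)) + 112539 = -203*(1 + 406) + 112539 = -203*407 + 112539 = -82621 + 112539 = 29918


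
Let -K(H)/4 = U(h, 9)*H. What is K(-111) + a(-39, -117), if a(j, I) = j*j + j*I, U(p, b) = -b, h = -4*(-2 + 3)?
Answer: 2088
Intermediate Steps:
h = -4 (h = -4*1 = -4)
K(H) = 36*H (K(H) = -4*(-1*9)*H = -(-36)*H = 36*H)
a(j, I) = j² + I*j
K(-111) + a(-39, -117) = 36*(-111) - 39*(-117 - 39) = -3996 - 39*(-156) = -3996 + 6084 = 2088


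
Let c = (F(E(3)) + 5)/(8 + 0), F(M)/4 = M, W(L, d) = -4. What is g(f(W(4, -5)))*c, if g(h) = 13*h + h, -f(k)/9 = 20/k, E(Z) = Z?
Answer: 5355/4 ≈ 1338.8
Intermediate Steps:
f(k) = -180/k
F(M) = 4*M
c = 17/8 (c = (4*3 + 5)/(8 + 0) = (12 + 5)/8 = 17*(1/8) = 17/8 ≈ 2.1250)
g(h) = 14*h
g(f(W(4, -5)))*c = (14*(-180/(-4)))*(17/8) = (14*(-180*(-1/4)))*(17/8) = (14*45)*(17/8) = 630*(17/8) = 5355/4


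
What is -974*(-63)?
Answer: 61362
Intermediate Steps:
-974*(-63) = -487*(-126) = 61362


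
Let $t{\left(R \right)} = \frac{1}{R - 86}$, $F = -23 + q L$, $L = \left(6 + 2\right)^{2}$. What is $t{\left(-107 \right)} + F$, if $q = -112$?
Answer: $- \frac{1387864}{193} \approx -7191.0$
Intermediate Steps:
$L = 64$ ($L = 8^{2} = 64$)
$F = -7191$ ($F = -23 - 7168 = -7191$)
$t{\left(R \right)} = \frac{1}{-86 + R}$
$t{\left(-107 \right)} + F = \frac{1}{-86 - 107} - 7191 = \frac{1}{-193} - 7191 = - \frac{1}{193} - 7191 = - \frac{1387864}{193}$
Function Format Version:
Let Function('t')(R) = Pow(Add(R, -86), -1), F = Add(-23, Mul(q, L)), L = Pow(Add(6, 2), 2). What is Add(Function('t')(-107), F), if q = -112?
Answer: Rational(-1387864, 193) ≈ -7191.0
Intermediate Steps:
L = 64 (L = Pow(8, 2) = 64)
F = -7191 (F = Add(-23, Mul(-112, 64)) = Add(-23, -7168) = -7191)
Function('t')(R) = Pow(Add(-86, R), -1)
Add(Function('t')(-107), F) = Add(Pow(Add(-86, -107), -1), -7191) = Add(Pow(-193, -1), -7191) = Add(Rational(-1, 193), -7191) = Rational(-1387864, 193)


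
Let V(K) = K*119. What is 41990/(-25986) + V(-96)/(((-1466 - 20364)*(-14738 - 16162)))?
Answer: -590094279043/365182882125 ≈ -1.6159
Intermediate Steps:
V(K) = 119*K
41990/(-25986) + V(-96)/(((-1466 - 20364)*(-14738 - 16162))) = 41990/(-25986) + (119*(-96))/(((-1466 - 20364)*(-14738 - 16162))) = 41990*(-1/25986) - 11424/((-21830*(-30900))) = -20995/12993 - 11424/674547000 = -20995/12993 - 11424*1/674547000 = -20995/12993 - 476/28106125 = -590094279043/365182882125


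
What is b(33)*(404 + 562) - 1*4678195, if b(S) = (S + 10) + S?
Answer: -4604779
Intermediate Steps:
b(S) = 10 + 2*S (b(S) = (10 + S) + S = 10 + 2*S)
b(33)*(404 + 562) - 1*4678195 = (10 + 2*33)*(404 + 562) - 1*4678195 = (10 + 66)*966 - 4678195 = 76*966 - 4678195 = 73416 - 4678195 = -4604779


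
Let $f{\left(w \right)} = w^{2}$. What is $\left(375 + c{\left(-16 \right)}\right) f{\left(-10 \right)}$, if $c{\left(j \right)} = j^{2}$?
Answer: $63100$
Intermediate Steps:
$\left(375 + c{\left(-16 \right)}\right) f{\left(-10 \right)} = \left(375 + \left(-16\right)^{2}\right) \left(-10\right)^{2} = \left(375 + 256\right) 100 = 631 \cdot 100 = 63100$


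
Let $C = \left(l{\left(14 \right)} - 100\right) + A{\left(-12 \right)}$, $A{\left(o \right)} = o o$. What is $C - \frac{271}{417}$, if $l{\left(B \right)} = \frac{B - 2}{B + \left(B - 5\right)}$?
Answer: $\frac{420775}{9591} \approx 43.872$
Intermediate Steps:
$l{\left(B \right)} = \frac{-2 + B}{-5 + 2 B}$ ($l{\left(B \right)} = \frac{-2 + B}{B + \left(B - 5\right)} = \frac{-2 + B}{B + \left(-5 + B\right)} = \frac{-2 + B}{-5 + 2 B}$)
$A{\left(o \right)} = o^{2}$
$C = \frac{1024}{23}$ ($C = \left(\frac{-2 + 14}{-5 + 2 \cdot 14} - 100\right) + \left(-12\right)^{2} = \left(\frac{1}{-5 + 28} \cdot 12 - 100\right) + 144 = \left(\frac{1}{23} \cdot 12 - 100\right) + 144 = \left(\frac{12}{23} - 100\right) + 144 = - \frac{2288}{23} + 144 = \frac{1024}{23} \approx 44.522$)
$C - \frac{271}{417} = \frac{1024}{23} - \frac{271}{417} = \frac{420775}{9591}$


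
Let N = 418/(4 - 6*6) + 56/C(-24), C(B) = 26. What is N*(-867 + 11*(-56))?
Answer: 3364927/208 ≈ 16178.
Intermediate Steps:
N = -2269/208 (N = 418/(4 - 6*6) + 56/26 = 418/(4 - 36) + 56*(1/26) = 418/(-32) + 28/13 = 418*(-1/32) + 28/13 = -209/16 + 28/13 = -2269/208 ≈ -10.909)
N*(-867 + 11*(-56)) = -2269*(-867 + 11*(-56))/208 = -2269*(-867 - 616)/208 = -2269/208*(-1483) = 3364927/208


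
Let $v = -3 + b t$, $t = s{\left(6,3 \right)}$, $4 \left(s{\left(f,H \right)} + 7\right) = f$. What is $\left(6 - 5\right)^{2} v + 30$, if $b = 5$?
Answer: $- \frac{1}{2} \approx -0.5$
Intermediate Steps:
$s{\left(f,H \right)} = -7 + \frac{f}{4}$
$t = - \frac{11}{2}$ ($t = -7 + \frac{1}{4} \cdot 6 = -7 + \frac{3}{2} = - \frac{11}{2} \approx -5.5$)
$v = - \frac{61}{2}$ ($v = -3 + 5 \left(- \frac{11}{2}\right) = -3 - \frac{55}{2} = - \frac{61}{2} \approx -30.5$)
$\left(6 - 5\right)^{2} v + 30 = \left(6 - 5\right)^{2} \left(- \frac{61}{2}\right) + 30 = 1^{2} \left(- \frac{61}{2}\right) + 30 = 1 \left(- \frac{61}{2}\right) + 30 = - \frac{61}{2} + 30 = - \frac{1}{2}$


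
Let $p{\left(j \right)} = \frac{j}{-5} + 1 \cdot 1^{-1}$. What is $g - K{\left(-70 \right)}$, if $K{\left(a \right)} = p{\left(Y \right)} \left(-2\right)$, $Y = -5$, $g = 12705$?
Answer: $12709$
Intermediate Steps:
$p{\left(j \right)} = 1 - \frac{j}{5}$ ($p{\left(j \right)} = j \left(- \frac{1}{5}\right) + 1 \cdot 1 = - \frac{j}{5} + 1 = 1 - \frac{j}{5}$)
$K{\left(a \right)} = -4$ ($K{\left(a \right)} = \left(1 - -1\right) \left(-2\right) = \left(1 + 1\right) \left(-2\right) = 2 \left(-2\right) = -4$)
$g - K{\left(-70 \right)} = 12705 - -4 = 12705 + 4 = 12709$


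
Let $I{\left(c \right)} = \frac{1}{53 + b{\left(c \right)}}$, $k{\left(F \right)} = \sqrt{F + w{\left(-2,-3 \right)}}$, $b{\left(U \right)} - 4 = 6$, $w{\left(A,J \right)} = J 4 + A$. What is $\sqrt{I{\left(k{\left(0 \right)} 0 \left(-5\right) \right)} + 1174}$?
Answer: $\frac{\sqrt{517741}}{21} \approx 34.264$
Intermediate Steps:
$w{\left(A,J \right)} = A + 4 J$ ($w{\left(A,J \right)} = 4 J + A = A + 4 J$)
$b{\left(U \right)} = 10$ ($b{\left(U \right)} = 4 + 6 = 10$)
$k{\left(F \right)} = \sqrt{-14 + F}$ ($k{\left(F \right)} = \sqrt{F + \left(-2 + 4 \left(-3\right)\right)} = \sqrt{F - 14} = \sqrt{-14 + F}$)
$I{\left(c \right)} = \frac{1}{63}$ ($I{\left(c \right)} = \frac{1}{53 + 10} = \frac{1}{63}$)
$\sqrt{I{\left(k{\left(0 \right)} 0 \left(-5\right) \right)} + 1174} = \sqrt{\frac{1}{63} + 1174} = \sqrt{\frac{73963}{63}} = \frac{\sqrt{517741}}{21}$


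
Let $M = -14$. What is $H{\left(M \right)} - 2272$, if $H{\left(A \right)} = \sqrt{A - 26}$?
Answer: $-2272 + 2 i \sqrt{10} \approx -2272.0 + 6.3246 i$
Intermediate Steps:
$H{\left(A \right)} = \sqrt{-26 + A}$
$H{\left(M \right)} - 2272 = \sqrt{-26 - 14} - 2272 = \sqrt{-40} - 2272 = 2 i \sqrt{10} - 2272 = -2272 + 2 i \sqrt{10}$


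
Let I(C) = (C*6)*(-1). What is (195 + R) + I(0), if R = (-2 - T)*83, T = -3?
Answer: 278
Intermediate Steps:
I(C) = -6*C (I(C) = (6*C)*(-1) = -6*C)
R = 83 (R = (-2 - 1*(-3))*83 = (-2 + 3)*83 = 1*83 = 83)
(195 + R) + I(0) = (195 + 83) - 6*0 = 278 + 0 = 278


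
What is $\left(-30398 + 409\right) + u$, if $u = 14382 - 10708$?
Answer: $-26315$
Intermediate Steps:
$u = 3674$ ($u = 14382 - 10708 = 3674$)
$\left(-30398 + 409\right) + u = \left(-30398 + 409\right) + 3674 = -29989 + 3674 = -26315$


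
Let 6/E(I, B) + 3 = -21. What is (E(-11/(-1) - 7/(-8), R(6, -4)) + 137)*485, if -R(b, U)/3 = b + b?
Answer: 265295/4 ≈ 66324.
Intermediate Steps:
R(b, U) = -6*b (R(b, U) = -3*(b + b) = -6*b)
E(I, B) = -1/4 (E(I, B) = 6/(-3 - 21) = 6/(-24) = 6*(-1/24) = -1/4)
(E(-11/(-1) - 7/(-8), R(6, -4)) + 137)*485 = (-1/4 + 137)*485 = (547/4)*485 = 265295/4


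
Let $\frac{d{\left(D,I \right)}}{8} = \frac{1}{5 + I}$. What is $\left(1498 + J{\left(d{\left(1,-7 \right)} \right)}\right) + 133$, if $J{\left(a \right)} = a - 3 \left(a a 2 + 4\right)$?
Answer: $1519$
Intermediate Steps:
$d{\left(D,I \right)} = \frac{8}{5 + I}$
$J{\left(a \right)} = -12 + a - 6 a^{2}$ ($J{\left(a \right)} = a - 3 \left(a^{2} \cdot 2 + 4\right) = a - 3 \left(2 a^{2} + 4\right) = a - 3 \left(4 + 2 a^{2}\right) = a - \left(12 + 6 a^{2}\right) = -12 + a - 6 a^{2}$)
$\left(1498 + J{\left(d{\left(1,-7 \right)} \right)}\right) + 133 = \left(1498 - \left(12 - \frac{8}{5 - 7} + 6 \frac{64}{\left(5 - 7\right)^{2}}\right)\right) + 133 = \left(1498 - \left(12 + 4 + 96\right)\right) + 133 = \left(1498 - \left(16 + 96\right)\right) + 133 = \left(1498 - 112\right) + 133 = 1386 + 133 = 1519$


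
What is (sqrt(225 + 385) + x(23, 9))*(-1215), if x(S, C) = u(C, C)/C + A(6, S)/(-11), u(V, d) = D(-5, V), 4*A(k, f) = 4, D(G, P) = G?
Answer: 8640/11 - 1215*sqrt(610) ≈ -29223.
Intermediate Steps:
A(k, f) = 1 (A(k, f) = (1/4)*4 = 1)
u(V, d) = -5
x(S, C) = -1/11 - 5/C (x(S, C) = -5/C + 1/(-11) = -5/C + 1*(-1/11) = -5/C - 1/11 = -1/11 - 5/C)
(sqrt(225 + 385) + x(23, 9))*(-1215) = (sqrt(225 + 385) + (1/11)*(-55 - 1*9)/9)*(-1215) = (sqrt(610) + (1/11)*(1/9)*(-55 - 9))*(-1215) = (sqrt(610) + (1/11)*(1/9)*(-64))*(-1215) = (sqrt(610) - 64/99)*(-1215) = (-64/99 + sqrt(610))*(-1215) = 8640/11 - 1215*sqrt(610)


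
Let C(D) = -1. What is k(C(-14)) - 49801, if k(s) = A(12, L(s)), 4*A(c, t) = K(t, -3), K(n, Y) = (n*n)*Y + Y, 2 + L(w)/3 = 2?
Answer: -199207/4 ≈ -49802.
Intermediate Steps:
L(w) = 0 (L(w) = -6 + 3*2 = -6 + 6 = 0)
K(n, Y) = Y + Y*n² (K(n, Y) = n²*Y + Y = Y*n² + Y = Y + Y*n²)
A(c, t) = -¾ - 3*t²/4 (A(c, t) = (-3*(1 + t²))/4 = (-3 - 3*t²)/4 = -¾ - 3*t²/4)
k(s) = -¾ (k(s) = -¾ - ¾*0² = -¾ - ¾*0 = -¾ + 0 = -¾)
k(C(-14)) - 49801 = -¾ - 49801 = -199207/4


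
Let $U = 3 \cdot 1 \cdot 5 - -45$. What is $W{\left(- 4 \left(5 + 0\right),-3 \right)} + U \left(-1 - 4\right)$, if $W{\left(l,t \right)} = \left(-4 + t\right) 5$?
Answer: $-335$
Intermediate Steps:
$W{\left(l,t \right)} = -20 + 5 t$
$U = 60$ ($U = 3 \cdot 5 + 45 = 15 + 45 = 60$)
$W{\left(- 4 \left(5 + 0\right),-3 \right)} + U \left(-1 - 4\right) = \left(-20 + 5 \left(-3\right)\right) + 60 \left(-1 - 4\right) = \left(-20 - 15\right) + 60 \left(-1 - 4\right) = -35 + 60 \left(-5\right) = -35 - 300 = -335$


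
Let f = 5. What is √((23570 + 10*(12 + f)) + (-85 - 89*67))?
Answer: 2*√4423 ≈ 133.01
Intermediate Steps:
√((23570 + 10*(12 + f)) + (-85 - 89*67)) = √((23570 + 10*(12 + 5)) + (-85 - 89*67)) = √((23570 + 10*17) + (-85 - 5963)) = √((23570 + 170) - 6048) = √(23740 - 6048) = √17692 = 2*√4423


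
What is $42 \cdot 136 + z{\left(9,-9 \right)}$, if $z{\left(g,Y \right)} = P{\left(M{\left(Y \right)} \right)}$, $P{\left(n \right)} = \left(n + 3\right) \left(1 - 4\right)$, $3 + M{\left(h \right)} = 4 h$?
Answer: $5820$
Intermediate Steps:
$M{\left(h \right)} = -3 + 4 h$
$P{\left(n \right)} = -9 - 3 n$ ($P{\left(n \right)} = \left(3 + n\right) \left(-3\right) = -9 - 3 n$)
$z{\left(g,Y \right)} = - 12 Y$ ($z{\left(g,Y \right)} = -9 - 3 \left(-3 + 4 Y\right) = -9 - \left(-9 + 12 Y\right) = - 12 Y$)
$42 \cdot 136 + z{\left(9,-9 \right)} = 42 \cdot 136 - -108 = 5712 + 108 = 5820$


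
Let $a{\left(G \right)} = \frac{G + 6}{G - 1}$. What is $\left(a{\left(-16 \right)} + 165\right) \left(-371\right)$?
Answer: $- \frac{1044365}{17} \approx -61433.0$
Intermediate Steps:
$a{\left(G \right)} = \frac{6 + G}{-1 + G}$
$\left(a{\left(-16 \right)} + 165\right) \left(-371\right) = \left(\frac{6 - 16}{-1 - 16} + 165\right) \left(-371\right) = \left(\frac{1}{-17} \left(-10\right) + 165\right) \left(-371\right) = \left(\left(- \frac{1}{17}\right) \left(-10\right) + 165\right) \left(-371\right) = \left(\frac{10}{17} + 165\right) \left(-371\right) = \frac{2815}{17} \left(-371\right) = - \frac{1044365}{17}$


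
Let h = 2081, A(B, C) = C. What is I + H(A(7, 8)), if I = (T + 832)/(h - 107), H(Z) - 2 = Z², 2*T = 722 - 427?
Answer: 87509/1316 ≈ 66.496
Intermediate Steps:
T = 295/2 (T = (722 - 427)/2 = (½)*295 = 295/2 ≈ 147.50)
H(Z) = 2 + Z²
I = 653/1316 (I = (295/2 + 832)/(2081 - 107) = (1959/2)/1974 = (1959/2)*(1/1974) = 653/1316 ≈ 0.49620)
I + H(A(7, 8)) = 653/1316 + (2 + 8²) = 653/1316 + (2 + 64) = 653/1316 + 66 = 87509/1316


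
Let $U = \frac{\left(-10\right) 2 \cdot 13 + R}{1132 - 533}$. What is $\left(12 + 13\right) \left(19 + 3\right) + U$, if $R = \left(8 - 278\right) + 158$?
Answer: $\frac{329078}{599} \approx 549.38$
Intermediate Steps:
$R = -112$ ($R = -270 + 158 = -112$)
$U = - \frac{372}{599}$ ($U = \frac{\left(-10\right) 2 \cdot 13 - 112}{1132 - 533} = \frac{\left(-20\right) 13 - 112}{599} = \left(-260 - 112\right) \frac{1}{599} = \left(-372\right) \frac{1}{599} = - \frac{372}{599} \approx -0.62103$)
$\left(12 + 13\right) \left(19 + 3\right) + U = \left(12 + 13\right) \left(19 + 3\right) - \frac{372}{599} = 25 \cdot 22 - \frac{372}{599} = 550 - \frac{372}{599} = \frac{329078}{599}$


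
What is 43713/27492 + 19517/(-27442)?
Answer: 110501797/125739244 ≈ 0.87882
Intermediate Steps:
43713/27492 + 19517/(-27442) = 43713*(1/27492) + 19517*(-1/27442) = 14571/9164 - 19517/27442 = 110501797/125739244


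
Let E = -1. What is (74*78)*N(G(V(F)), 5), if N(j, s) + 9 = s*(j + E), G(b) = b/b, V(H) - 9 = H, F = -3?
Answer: -51948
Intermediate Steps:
V(H) = 9 + H
G(b) = 1
N(j, s) = -9 + s*(-1 + j) (N(j, s) = -9 + s*(j - 1) = -9 + s*(-1 + j))
(74*78)*N(G(V(F)), 5) = (74*78)*(-9 - 1*5 + 1*5) = 5772*(-9 - 5 + 5) = 5772*(-9) = -51948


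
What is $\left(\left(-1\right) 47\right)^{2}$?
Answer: $2209$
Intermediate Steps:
$\left(\left(-1\right) 47\right)^{2} = \left(-47\right)^{2} = 2209$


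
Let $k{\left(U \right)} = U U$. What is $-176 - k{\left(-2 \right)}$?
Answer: $-180$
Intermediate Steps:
$k{\left(U \right)} = U^{2}$
$-176 - k{\left(-2 \right)} = -176 - \left(-2\right)^{2} = -176 - 4 = -180$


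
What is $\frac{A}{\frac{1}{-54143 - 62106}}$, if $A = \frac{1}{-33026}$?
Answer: $\frac{16607}{4718} \approx 3.5199$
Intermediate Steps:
$A = - \frac{1}{33026} \approx -3.0279 \cdot 10^{-5}$
$\frac{A}{\frac{1}{-54143 - 62106}} = - \frac{1}{33026 \frac{1}{-54143 - 62106}} = - \frac{1}{33026 \frac{1}{-116249}} = - \frac{1}{33026 \left(- \frac{1}{116249}\right)} = \left(- \frac{1}{33026}\right) \left(-116249\right) = \frac{16607}{4718}$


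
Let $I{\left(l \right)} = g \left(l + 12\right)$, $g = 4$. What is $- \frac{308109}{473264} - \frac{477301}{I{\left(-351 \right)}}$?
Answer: $\frac{56367896165}{160436496} \approx 351.34$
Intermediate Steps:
$I{\left(l \right)} = 48 + 4 l$ ($I{\left(l \right)} = 4 \left(l + 12\right) = 4 \left(12 + l\right) = 48 + 4 l$)
$- \frac{308109}{473264} - \frac{477301}{I{\left(-351 \right)}} = - \frac{308109}{473264} - \frac{477301}{48 + 4 \left(-351\right)} = \left(-308109\right) \frac{1}{473264} - \frac{477301}{48 - 1404} = - \frac{308109}{473264} - \frac{477301}{-1356} = - \frac{308109}{473264} - - \frac{477301}{1356} = - \frac{308109}{473264} + \frac{477301}{1356} = \frac{56367896165}{160436496}$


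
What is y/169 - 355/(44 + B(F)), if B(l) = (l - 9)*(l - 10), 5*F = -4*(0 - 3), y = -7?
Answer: -1516353/397826 ≈ -3.8116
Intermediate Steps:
F = 12/5 (F = (-4*(0 - 3))/5 = (-4*(-3))/5 = (1/5)*12 = 12/5 ≈ 2.4000)
B(l) = (-10 + l)*(-9 + l) (B(l) = (-9 + l)*(-10 + l) = (-10 + l)*(-9 + l))
y/169 - 355/(44 + B(F)) = -7/169 - 355/(44 + (90 + (12/5)**2 - 19*12/5)) = -7*1/169 - 355/(44 + (90 + 144/25 - 228/5)) = -7/169 - 355/(44 + 1254/25) = -7/169 - 355/2354/25 = -7/169 - 355*25/2354 = -7/169 - 8875/2354 = -1516353/397826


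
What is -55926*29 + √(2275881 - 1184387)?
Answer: -1621854 + √1091494 ≈ -1.6208e+6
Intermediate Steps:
-55926*29 + √(2275881 - 1184387) = -1621854 + √1091494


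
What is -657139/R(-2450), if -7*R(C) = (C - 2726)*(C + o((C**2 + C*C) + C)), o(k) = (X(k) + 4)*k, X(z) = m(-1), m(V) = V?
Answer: -93877/3803324800 ≈ -2.4683e-5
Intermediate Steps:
X(z) = -1
o(k) = 3*k (o(k) = (-1 + 4)*k = 3*k)
R(C) = -(-2726 + C)*(4*C + 6*C**2)/7 (R(C) = -(C - 2726)*(C + 3*((C**2 + C*C) + C))/7 = -(-2726 + C)*(C + 3*((C**2 + C**2) + C))/7 = -(-2726 + C)*(C + 3*(2*C**2 + C))/7 = -(-2726 + C)*(C + 3*(C + 2*C**2))/7 = -(-2726 + C)*(C + (3*C + 6*C**2))/7 = -(-2726 + C)*(4*C + 6*C**2)/7)
-657139/R(-2450) = -657139*(-1/(700*(5452 - 3*(-2450)**2 + 8176*(-2450)))) = -657139*(-1/(700*(5452 - 3*6002500 - 20031200))) = -657139*(-1/(700*(5452 - 18007500 - 20031200))) = -657139/((2/7)*(-2450)*(-38033248)) = -657139/26623273600 = -657139*1/26623273600 = -93877/3803324800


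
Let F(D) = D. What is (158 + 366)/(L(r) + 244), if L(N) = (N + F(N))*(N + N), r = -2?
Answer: 131/65 ≈ 2.0154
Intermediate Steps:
L(N) = 4*N² (L(N) = (N + N)*(N + N) = (2*N)*(2*N) = 4*N²)
(158 + 366)/(L(r) + 244) = (158 + 366)/(4*(-2)² + 244) = 524/(4*4 + 244) = 524/(16 + 244) = 524/260 = 524*(1/260) = 131/65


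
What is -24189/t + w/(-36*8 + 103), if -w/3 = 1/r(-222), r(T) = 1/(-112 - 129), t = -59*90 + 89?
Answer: 700182/965885 ≈ 0.72491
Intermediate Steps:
t = -5221 (t = -5310 + 89 = -5221)
r(T) = -1/241 (r(T) = 1/(-241) = -1/241)
w = 723 (w = -3/(-1/241) = -3*(-241) = 723)
-24189/t + w/(-36*8 + 103) = -24189/(-5221) + 723/(-36*8 + 103) = -24189*(-1/5221) + 723/(-288 + 103) = 24189/5221 + 723/(-185) = 24189/5221 + 723*(-1/185) = 24189/5221 - 723/185 = 700182/965885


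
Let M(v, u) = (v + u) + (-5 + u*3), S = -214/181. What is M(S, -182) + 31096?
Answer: 5495489/181 ≈ 30362.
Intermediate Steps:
S = -214/181 (S = -214*1/181 = -214/181 ≈ -1.1823)
M(v, u) = -5 + v + 4*u (M(v, u) = (u + v) + (-5 + 3*u) = -5 + v + 4*u)
M(S, -182) + 31096 = (-5 - 214/181 + 4*(-182)) + 31096 = (-5 - 214/181 - 728) + 31096 = -132887/181 + 31096 = 5495489/181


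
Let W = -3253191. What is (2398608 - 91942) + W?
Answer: -946525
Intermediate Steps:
(2398608 - 91942) + W = (2398608 - 91942) - 3253191 = 2306666 - 3253191 = -946525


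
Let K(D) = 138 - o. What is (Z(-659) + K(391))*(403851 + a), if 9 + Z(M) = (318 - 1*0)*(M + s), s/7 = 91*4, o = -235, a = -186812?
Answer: 130454763574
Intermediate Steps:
K(D) = 373 (K(D) = 138 - 1*(-235) = 138 + 235 = 373)
s = 2548 (s = 7*(91*4) = 7*364 = 2548)
Z(M) = 810255 + 318*M (Z(M) = -9 + (318 - 1*0)*(M + 2548) = -9 + (318 + 0)*(2548 + M) = -9 + 318*(2548 + M) = -9 + (810264 + 318*M) = 810255 + 318*M)
(Z(-659) + K(391))*(403851 + a) = ((810255 + 318*(-659)) + 373)*(403851 - 186812) = ((810255 - 209562) + 373)*217039 = (600693 + 373)*217039 = 601066*217039 = 130454763574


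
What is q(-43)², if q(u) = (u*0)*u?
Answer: 0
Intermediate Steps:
q(u) = 0 (q(u) = 0*u = 0)
q(-43)² = 0² = 0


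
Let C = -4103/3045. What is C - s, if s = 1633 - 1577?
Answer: -174623/3045 ≈ -57.347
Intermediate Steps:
s = 56
C = -4103/3045 (C = -4103*1/3045 = -4103/3045 ≈ -1.3475)
C - s = -4103/3045 - 1*56 = -4103/3045 - 56 = -174623/3045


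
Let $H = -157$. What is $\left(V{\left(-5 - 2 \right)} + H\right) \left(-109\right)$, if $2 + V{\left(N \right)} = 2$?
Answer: $17113$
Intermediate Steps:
$V{\left(N \right)} = 0$ ($V{\left(N \right)} = -2 + 2 = 0$)
$\left(V{\left(-5 - 2 \right)} + H\right) \left(-109\right) = \left(0 - 157\right) \left(-109\right) = \left(-157\right) \left(-109\right) = 17113$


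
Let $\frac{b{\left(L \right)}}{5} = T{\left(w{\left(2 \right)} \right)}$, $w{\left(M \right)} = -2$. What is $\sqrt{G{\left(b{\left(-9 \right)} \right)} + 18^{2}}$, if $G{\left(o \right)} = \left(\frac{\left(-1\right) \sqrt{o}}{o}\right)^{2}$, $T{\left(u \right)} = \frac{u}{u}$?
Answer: $\frac{\sqrt{8105}}{5} \approx 18.006$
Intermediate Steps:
$T{\left(u \right)} = 1$
$b{\left(L \right)} = 5$ ($b{\left(L \right)} = 5 \cdot 1 = 5$)
$G{\left(o \right)} = \frac{1}{o}$ ($G{\left(o \right)} = \left(- \frac{1}{\sqrt{o}}\right)^{2} = \frac{1}{o}$)
$\sqrt{G{\left(b{\left(-9 \right)} \right)} + 18^{2}} = \sqrt{\frac{1}{5} + 18^{2}} = \sqrt{\frac{1}{5} + 324} = \sqrt{\frac{1621}{5}} = \frac{\sqrt{8105}}{5}$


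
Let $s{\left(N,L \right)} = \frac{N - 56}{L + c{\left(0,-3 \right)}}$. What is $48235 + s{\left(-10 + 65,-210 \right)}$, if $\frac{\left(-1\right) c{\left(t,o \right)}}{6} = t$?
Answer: $\frac{10129351}{210} \approx 48235.0$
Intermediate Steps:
$c{\left(t,o \right)} = - 6 t$
$s{\left(N,L \right)} = \frac{-56 + N}{L}$ ($s{\left(N,L \right)} = \frac{N - 56}{L - 0} = \frac{-56 + N}{L + 0} = \frac{-56 + N}{L}$)
$48235 + s{\left(-10 + 65,-210 \right)} = 48235 + \frac{-56 + \left(-10 + 65\right)}{-210} = 48235 - \frac{-56 + 55}{210} = 48235 - - \frac{1}{210} = 48235 + \frac{1}{210} = \frac{10129351}{210}$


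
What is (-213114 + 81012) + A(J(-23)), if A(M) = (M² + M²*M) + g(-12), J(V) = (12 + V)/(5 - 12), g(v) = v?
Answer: -45312924/343 ≈ -1.3211e+5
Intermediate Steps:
J(V) = -12/7 - V/7 (J(V) = (12 + V)/(-7) = (12 + V)*(-⅐) = -12/7 - V/7)
A(M) = -12 + M² + M³ (A(M) = (M² + M²*M) - 12 = (M² + M³) - 12 = -12 + M² + M³)
(-213114 + 81012) + A(J(-23)) = (-213114 + 81012) + (-12 + (-12/7 - ⅐*(-23))² + (-12/7 - ⅐*(-23))³) = -132102 + (-12 + (-12/7 + 23/7)² + (-12/7 + 23/7)³) = -132102 + (-12 + (11/7)² + (11/7)³) = -132102 + (-12 + 121/49 + 1331/343) = -132102 - 1938/343 = -45312924/343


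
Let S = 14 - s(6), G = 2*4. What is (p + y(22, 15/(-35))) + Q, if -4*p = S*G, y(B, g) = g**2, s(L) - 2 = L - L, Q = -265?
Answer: -14152/49 ≈ -288.82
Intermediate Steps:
s(L) = 2 (s(L) = 2 + (L - L) = 2 + 0 = 2)
G = 8
S = 12 (S = 14 - 1*2 = 14 - 2 = 12)
p = -24 (p = -3*8 = -1/4*96 = -24)
(p + y(22, 15/(-35))) + Q = (-24 + (15/(-35))**2) - 265 = (-24 + (15*(-1/35))**2) - 265 = (-24 + (-3/7)**2) - 265 = (-24 + 9/49) - 265 = -1167/49 - 265 = -14152/49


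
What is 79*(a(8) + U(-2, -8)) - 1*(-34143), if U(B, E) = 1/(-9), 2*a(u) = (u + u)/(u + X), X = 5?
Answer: 3999392/117 ≈ 34183.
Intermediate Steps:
a(u) = u/(5 + u) (a(u) = ((u + u)/(u + 5))/2 = ((2*u)/(5 + u))/2 = (2*u/(5 + u))/2 = u/(5 + u))
U(B, E) = -1/9
79*(a(8) + U(-2, -8)) - 1*(-34143) = 79*(8/(5 + 8) - 1/9) - 1*(-34143) = 79*(8/13 - 1/9) + 34143 = 79*(59/117) + 34143 = 4661/117 + 34143 = 3999392/117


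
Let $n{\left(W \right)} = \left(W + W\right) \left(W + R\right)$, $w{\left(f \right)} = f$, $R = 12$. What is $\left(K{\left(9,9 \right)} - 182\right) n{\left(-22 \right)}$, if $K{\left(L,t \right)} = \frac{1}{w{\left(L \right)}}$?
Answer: $- \frac{720280}{9} \approx -80031.0$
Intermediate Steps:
$K{\left(L,t \right)} = \frac{1}{L}$
$n{\left(W \right)} = 2 W \left(12 + W\right)$ ($n{\left(W \right)} = \left(W + W\right) \left(W + 12\right) = 2 W \left(12 + W\right)$)
$\left(K{\left(9,9 \right)} - 182\right) n{\left(-22 \right)} = \left(\frac{1}{9} - 182\right) 2 \left(-22\right) \left(12 - 22\right) = \left(\frac{1}{9} - 182\right) 2 \left(-22\right) \left(-10\right) = \left(- \frac{1637}{9}\right) 440 = - \frac{720280}{9}$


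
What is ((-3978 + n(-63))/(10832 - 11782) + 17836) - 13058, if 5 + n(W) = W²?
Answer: 2269557/475 ≈ 4778.0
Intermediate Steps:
n(W) = -5 + W²
((-3978 + n(-63))/(10832 - 11782) + 17836) - 13058 = ((-3978 + (-5 + (-63)²))/(10832 - 11782) + 17836) - 13058 = ((-3978 + (-5 + 3969))/(-950) + 17836) - 13058 = ((-3978 + 3964)*(-1/950) + 17836) - 13058 = (-14*(-1/950) + 17836) - 13058 = (7/475 + 17836) - 13058 = 8472107/475 - 13058 = 2269557/475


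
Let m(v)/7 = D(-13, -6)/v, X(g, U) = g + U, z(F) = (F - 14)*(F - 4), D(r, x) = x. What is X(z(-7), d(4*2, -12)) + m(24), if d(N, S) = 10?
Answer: 957/4 ≈ 239.25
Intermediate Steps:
z(F) = (-14 + F)*(-4 + F)
X(g, U) = U + g
m(v) = -42/v (m(v) = 7*(-6/v) = -42/v)
X(z(-7), d(4*2, -12)) + m(24) = (10 + (56 + (-7)² - 18*(-7))) - 42/24 = (10 + (56 + 49 + 126)) - 42*1/24 = (10 + 231) - 7/4 = 241 - 7/4 = 957/4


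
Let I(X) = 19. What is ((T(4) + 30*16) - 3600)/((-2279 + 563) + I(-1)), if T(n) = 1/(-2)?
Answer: 6241/3394 ≈ 1.8388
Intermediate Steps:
T(n) = -½
((T(4) + 30*16) - 3600)/((-2279 + 563) + I(-1)) = ((-½ + 30*16) - 3600)/((-2279 + 563) + 19) = ((-½ + 480) - 3600)/(-1716 + 19) = (959/2 - 3600)/(-1697) = -6241/2*(-1/1697) = 6241/3394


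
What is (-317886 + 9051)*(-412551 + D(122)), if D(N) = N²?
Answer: 122813487945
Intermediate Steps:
(-317886 + 9051)*(-412551 + D(122)) = (-317886 + 9051)*(-412551 + 122²) = -308835*(-412551 + 14884) = -308835*(-397667) = 122813487945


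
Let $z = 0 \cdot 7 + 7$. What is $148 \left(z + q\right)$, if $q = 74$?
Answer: $11988$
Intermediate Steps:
$z = 7$ ($z = 0 + 7 = 7$)
$148 \left(z + q\right) = 148 \left(7 + 74\right) = 148 \cdot 81 = 11988$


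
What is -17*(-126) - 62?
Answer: 2080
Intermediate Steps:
-17*(-126) - 62 = 2142 - 62 = 2080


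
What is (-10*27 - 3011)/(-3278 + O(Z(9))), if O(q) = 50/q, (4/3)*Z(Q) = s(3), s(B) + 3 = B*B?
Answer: 29529/29402 ≈ 1.0043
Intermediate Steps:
s(B) = -3 + B**2 (s(B) = -3 + B*B = -3 + B**2)
Z(Q) = 9/2 (Z(Q) = 3*(-3 + 3**2)/4 = 3*(-3 + 9)/4 = (3/4)*6 = 9/2)
(-10*27 - 3011)/(-3278 + O(Z(9))) = (-10*27 - 3011)/(-3278 + 50/(9/2)) = (-270 - 3011)/(-3278 + 50*(2/9)) = -3281/(-3278 + 100/9) = -3281/(-29402/9) = -3281*(-9/29402) = 29529/29402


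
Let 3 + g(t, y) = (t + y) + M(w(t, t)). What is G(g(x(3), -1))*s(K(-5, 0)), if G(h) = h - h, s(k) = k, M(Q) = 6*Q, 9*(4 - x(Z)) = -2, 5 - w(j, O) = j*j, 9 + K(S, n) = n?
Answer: 0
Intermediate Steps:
K(S, n) = -9 + n
w(j, O) = 5 - j**2 (w(j, O) = 5 - j*j = 5 - j**2)
x(Z) = 38/9 (x(Z) = 4 - 1/9*(-2) = 4 + 2/9 = 38/9)
g(t, y) = 27 + t + y - 6*t**2 (g(t, y) = -3 + ((t + y) + 6*(5 - t**2)) = -3 + ((t + y) + (30 - 6*t**2)) = -3 + (30 + t + y - 6*t**2) = 27 + t + y - 6*t**2)
G(h) = 0
G(g(x(3), -1))*s(K(-5, 0)) = 0*(-9 + 0) = 0*(-9) = 0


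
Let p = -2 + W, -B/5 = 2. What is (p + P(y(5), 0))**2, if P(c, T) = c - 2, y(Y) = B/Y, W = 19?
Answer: 169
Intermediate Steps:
B = -10 (B = -5*2 = -10)
y(Y) = -10/Y
P(c, T) = -2 + c
p = 17 (p = -2 + 19 = 17)
(p + P(y(5), 0))**2 = (17 + (-2 - 10/5))**2 = (17 + (-2 - 10*1/5))**2 = (17 + (-2 - 2))**2 = (17 - 4)**2 = 13**2 = 169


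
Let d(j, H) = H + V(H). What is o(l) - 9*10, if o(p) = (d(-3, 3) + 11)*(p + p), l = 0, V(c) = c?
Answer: -90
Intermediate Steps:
d(j, H) = 2*H (d(j, H) = H + H = 2*H)
o(p) = 34*p (o(p) = (2*3 + 11)*(p + p) = (6 + 11)*(2*p) = 17*(2*p) = 34*p)
o(l) - 9*10 = 34*0 - 9*10 = 0 - 1*90 = 0 - 90 = -90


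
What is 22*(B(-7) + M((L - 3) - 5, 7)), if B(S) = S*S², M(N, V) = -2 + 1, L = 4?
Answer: -7568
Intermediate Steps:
M(N, V) = -1
B(S) = S³
22*(B(-7) + M((L - 3) - 5, 7)) = 22*((-7)³ - 1) = 22*(-343 - 1) = 22*(-344) = -7568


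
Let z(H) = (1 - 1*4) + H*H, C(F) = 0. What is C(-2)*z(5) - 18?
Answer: -18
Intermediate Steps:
z(H) = -3 + H² (z(H) = (1 - 4) + H² = -3 + H²)
C(-2)*z(5) - 18 = 0*(-3 + 5²) - 18 = 0*(-3 + 25) - 18 = 0*22 - 18 = 0 - 18 = -18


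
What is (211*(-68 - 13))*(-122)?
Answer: 2085102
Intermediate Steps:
(211*(-68 - 13))*(-122) = (211*(-81))*(-122) = -17091*(-122) = 2085102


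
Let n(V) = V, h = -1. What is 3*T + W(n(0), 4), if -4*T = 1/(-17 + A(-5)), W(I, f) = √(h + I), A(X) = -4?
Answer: 1/28 + I ≈ 0.035714 + 1.0*I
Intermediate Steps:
W(I, f) = √(-1 + I)
T = 1/84 (T = -1/(4*(-17 - 4)) = -¼/(-21) = -¼*(-1/21) = 1/84 ≈ 0.011905)
3*T + W(n(0), 4) = 3*(1/84) + √(-1 + 0) = 1/28 + √(-1) = 1/28 + I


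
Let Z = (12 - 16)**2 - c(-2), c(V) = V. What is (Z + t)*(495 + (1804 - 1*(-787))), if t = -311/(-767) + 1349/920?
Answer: 21636444389/352820 ≈ 61324.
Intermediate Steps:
t = 1320803/705640 (t = -311*(-1/767) + 1349*(1/920) = 311/767 + 1349/920 = 1320803/705640 ≈ 1.8718)
Z = 18 (Z = (12 - 16)**2 - 1*(-2) = (-4)**2 + 2 = 16 + 2 = 18)
(Z + t)*(495 + (1804 - 1*(-787))) = (18 + 1320803/705640)*(495 + (1804 - 1*(-787))) = 14022323*(495 + (1804 + 787))/705640 = 14022323*(495 + 2591)/705640 = (14022323/705640)*3086 = 21636444389/352820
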